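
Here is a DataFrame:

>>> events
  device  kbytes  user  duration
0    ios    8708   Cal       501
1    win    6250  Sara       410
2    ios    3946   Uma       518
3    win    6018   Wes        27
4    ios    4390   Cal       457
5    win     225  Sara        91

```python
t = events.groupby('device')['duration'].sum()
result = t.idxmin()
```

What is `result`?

group by device, sum of duration:
device
ios    1476
win     528
Name: duration, dtype: int64
So idxmin() = win.

win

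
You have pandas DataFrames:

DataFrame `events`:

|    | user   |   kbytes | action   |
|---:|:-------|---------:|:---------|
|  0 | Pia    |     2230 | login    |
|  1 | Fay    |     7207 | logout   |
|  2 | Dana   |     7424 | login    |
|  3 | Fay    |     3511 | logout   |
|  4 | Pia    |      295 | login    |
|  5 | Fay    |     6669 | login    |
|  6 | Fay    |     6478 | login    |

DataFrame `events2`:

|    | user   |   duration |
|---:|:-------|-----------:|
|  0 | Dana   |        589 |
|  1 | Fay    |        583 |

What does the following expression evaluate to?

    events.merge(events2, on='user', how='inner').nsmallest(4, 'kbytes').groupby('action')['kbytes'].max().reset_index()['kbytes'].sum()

13876

merge on 'user' (how='inner') → 5 rows:
   user  kbytes  action  duration
0   Fay    7207  logout       583
1  Dana    7424   login       589
2   Fay    3511  logout       583
3   Fay    6669   login       583
4   Fay    6478   login       583
take 4 rows with smallest kbytes:
  user  kbytes  action  duration
2  Fay    3511  logout       583
4  Fay    6478   login       583
3  Fay    6669   login       583
0  Fay    7207  logout       583
group by action, max of kbytes:
action
login     6669
logout    7207
Name: kbytes, dtype: int64
reset_index():
   action  kbytes
0   login    6669
1  logout    7207
Hence 13876.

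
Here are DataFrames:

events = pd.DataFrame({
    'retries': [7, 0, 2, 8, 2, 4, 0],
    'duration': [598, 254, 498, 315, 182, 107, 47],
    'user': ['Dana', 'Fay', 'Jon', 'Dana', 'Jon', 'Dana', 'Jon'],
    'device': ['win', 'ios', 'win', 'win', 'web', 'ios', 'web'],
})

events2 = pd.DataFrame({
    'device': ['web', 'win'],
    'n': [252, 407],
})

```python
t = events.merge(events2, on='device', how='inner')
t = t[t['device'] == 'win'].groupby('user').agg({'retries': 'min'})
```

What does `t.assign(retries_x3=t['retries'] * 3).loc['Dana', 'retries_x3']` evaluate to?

merge on 'device' (how='inner') → 5 rows:
   retries  duration  user device    n
0        7       598  Dana    win  407
1        2       498   Jon    win  407
2        8       315  Dana    win  407
3        2       182   Jon    web  252
4        0        47   Jon    web  252
filter rows where device == 'win':
   retries  duration  user device    n
0        7       598  Dana    win  407
1        2       498   Jon    win  407
2        8       315  Dana    win  407
group by user, min of retries:
      retries
user         
Dana        7
Jon         2
add column retries_x3 = t['retries'] * 3:
      retries  retries_x3
user                     
Dana        7          21
Jon         2           6
value at row 'Dana', column 'retries_x3' → 21

21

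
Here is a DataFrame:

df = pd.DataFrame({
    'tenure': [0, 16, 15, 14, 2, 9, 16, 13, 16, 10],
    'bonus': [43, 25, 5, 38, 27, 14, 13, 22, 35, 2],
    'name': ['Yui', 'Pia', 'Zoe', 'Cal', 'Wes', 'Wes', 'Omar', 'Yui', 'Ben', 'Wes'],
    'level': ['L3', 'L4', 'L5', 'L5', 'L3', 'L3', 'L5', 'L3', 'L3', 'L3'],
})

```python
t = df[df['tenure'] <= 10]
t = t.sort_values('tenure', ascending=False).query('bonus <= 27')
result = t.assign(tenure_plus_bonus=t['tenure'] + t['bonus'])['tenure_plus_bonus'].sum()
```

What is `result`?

filter rows where tenure <= 10:
   tenure  bonus name level
0       0     43  Yui    L3
4       2     27  Wes    L3
5       9     14  Wes    L3
9      10      2  Wes    L3
sort by tenure descending:
   tenure  bonus name level
9      10      2  Wes    L3
5       9     14  Wes    L3
4       2     27  Wes    L3
0       0     43  Yui    L3
filter rows where bonus <= 27:
   tenure  bonus name level
9      10      2  Wes    L3
5       9     14  Wes    L3
4       2     27  Wes    L3
add column tenure_plus_bonus = t['tenure'] + t['bonus']:
   tenure  bonus name level  tenure_plus_bonus
9      10      2  Wes    L3                 12
5       9     14  Wes    L3                 23
4       2     27  Wes    L3                 29
sum of column 'tenure_plus_bonus' → 64

64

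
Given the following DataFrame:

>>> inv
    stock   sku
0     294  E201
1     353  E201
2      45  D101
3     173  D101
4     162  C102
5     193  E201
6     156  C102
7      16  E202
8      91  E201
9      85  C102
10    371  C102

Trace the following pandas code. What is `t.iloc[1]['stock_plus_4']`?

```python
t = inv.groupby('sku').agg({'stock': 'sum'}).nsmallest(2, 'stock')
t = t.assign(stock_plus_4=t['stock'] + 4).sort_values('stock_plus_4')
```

222

group by sku, sum of stock:
      stock
sku        
C102    774
D101    218
E201    931
E202     16
take 2 rows with smallest stock:
      stock
sku        
E202     16
D101    218
add column stock_plus_4 = t['stock'] + 4:
      stock  stock_plus_4
sku                      
E202     16            20
D101    218           222
sort by stock_plus_4:
      stock  stock_plus_4
sku                      
E202     16            20
D101    218           222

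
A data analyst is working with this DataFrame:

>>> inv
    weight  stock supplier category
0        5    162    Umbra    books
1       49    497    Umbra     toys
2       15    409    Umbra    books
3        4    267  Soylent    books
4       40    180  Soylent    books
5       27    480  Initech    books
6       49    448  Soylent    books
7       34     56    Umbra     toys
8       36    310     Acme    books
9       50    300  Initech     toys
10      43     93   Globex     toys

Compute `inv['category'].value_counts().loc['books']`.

value_counts of category:
category
books    7
toys     4
Name: count, dtype: int64
value at index 'books' → 7

7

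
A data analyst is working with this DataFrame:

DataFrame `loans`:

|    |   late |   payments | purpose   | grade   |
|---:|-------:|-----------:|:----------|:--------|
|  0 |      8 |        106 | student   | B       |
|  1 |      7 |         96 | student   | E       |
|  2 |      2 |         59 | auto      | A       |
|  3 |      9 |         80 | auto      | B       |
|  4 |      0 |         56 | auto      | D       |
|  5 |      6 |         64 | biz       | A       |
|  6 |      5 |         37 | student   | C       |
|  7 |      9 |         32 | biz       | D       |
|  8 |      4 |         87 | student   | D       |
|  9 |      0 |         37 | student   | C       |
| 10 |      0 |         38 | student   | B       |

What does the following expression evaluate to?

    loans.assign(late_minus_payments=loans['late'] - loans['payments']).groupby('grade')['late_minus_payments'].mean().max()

-34.5

add column late_minus_payments = loans['late'] - loans['payments']:
    late  payments  purpose grade  late_minus_payments
0      8       106  student     B                  -98
1      7        96  student     E                  -89
2      2        59     auto     A                  -57
3      9        80     auto     B                  -71
4      0        56     auto     D                  -56
5      6        64      biz     A                  -58
6      5        37  student     C                  -32
7      9        32      biz     D                  -23
8      4        87  student     D                  -83
9      0        37  student     C                  -37
10     0        38  student     B                  -38
group by grade, mean of late_minus_payments:
grade
A   -57.5
B   -69.0
C   -34.5
D   -54.0
E   -89.0
Name: late_minus_payments, dtype: float64
max of the resulting series → -34.5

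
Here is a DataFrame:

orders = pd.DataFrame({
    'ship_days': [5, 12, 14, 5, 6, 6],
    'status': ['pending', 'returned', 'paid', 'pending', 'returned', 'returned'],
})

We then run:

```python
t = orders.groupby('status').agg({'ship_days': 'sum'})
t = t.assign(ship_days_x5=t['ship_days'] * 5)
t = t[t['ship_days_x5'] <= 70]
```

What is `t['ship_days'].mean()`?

12.0

group by status, sum of ship_days:
          ship_days
status             
paid             14
pending          10
returned         24
add column ship_days_x5 = t['ship_days'] * 5:
          ship_days  ship_days_x5
status                           
paid             14            70
pending          10            50
returned         24           120
filter rows where ship_days_x5 <= 70:
         ship_days  ship_days_x5
status                          
paid            14            70
pending         10            50
Hence 12.0.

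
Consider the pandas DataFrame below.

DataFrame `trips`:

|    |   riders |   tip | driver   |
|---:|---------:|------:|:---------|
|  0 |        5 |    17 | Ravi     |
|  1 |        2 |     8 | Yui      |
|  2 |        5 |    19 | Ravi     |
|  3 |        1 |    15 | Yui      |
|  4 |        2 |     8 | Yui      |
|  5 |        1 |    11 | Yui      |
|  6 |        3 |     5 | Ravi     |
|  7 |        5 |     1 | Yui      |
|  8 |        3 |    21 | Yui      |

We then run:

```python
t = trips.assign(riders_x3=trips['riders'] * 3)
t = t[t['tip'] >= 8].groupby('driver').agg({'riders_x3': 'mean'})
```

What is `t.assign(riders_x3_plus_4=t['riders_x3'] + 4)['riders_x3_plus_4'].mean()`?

add column riders_x3 = trips['riders'] * 3:
   riders  tip driver  riders_x3
0       5   17   Ravi         15
1       2    8    Yui          6
2       5   19   Ravi         15
3       1   15    Yui          3
4       2    8    Yui          6
5       1   11    Yui          3
6       3    5   Ravi          9
7       5    1    Yui         15
8       3   21    Yui          9
filter rows where tip >= 8:
   riders  tip driver  riders_x3
0       5   17   Ravi         15
1       2    8    Yui          6
2       5   19   Ravi         15
3       1   15    Yui          3
4       2    8    Yui          6
5       1   11    Yui          3
8       3   21    Yui          9
group by driver, mean of riders_x3:
        riders_x3
driver           
Ravi         15.0
Yui           5.4
add column riders_x3_plus_4 = t['riders_x3'] + 4:
        riders_x3  riders_x3_plus_4
driver                             
Ravi         15.0              19.0
Yui           5.4               9.4
Then the mean of column 'riders_x3_plus_4': 14.2

14.2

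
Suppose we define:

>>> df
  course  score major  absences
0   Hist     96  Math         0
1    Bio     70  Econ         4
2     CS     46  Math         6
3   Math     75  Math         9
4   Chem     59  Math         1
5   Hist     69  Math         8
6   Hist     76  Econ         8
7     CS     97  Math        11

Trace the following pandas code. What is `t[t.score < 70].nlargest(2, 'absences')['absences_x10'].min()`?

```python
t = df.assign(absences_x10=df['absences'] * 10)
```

add column absences_x10 = df['absences'] * 10:
  course  score major  absences  absences_x10
0   Hist     96  Math         0             0
1    Bio     70  Econ         4            40
2     CS     46  Math         6            60
3   Math     75  Math         9            90
4   Chem     59  Math         1            10
5   Hist     69  Math         8            80
6   Hist     76  Econ         8            80
7     CS     97  Math        11           110
filter rows where score < 70:
  course  score major  absences  absences_x10
2     CS     46  Math         6            60
4   Chem     59  Math         1            10
5   Hist     69  Math         8            80
take 2 rows with largest absences:
  course  score major  absences  absences_x10
5   Hist     69  Math         8            80
2     CS     46  Math         6            60
Taking the min of column 'absences_x10' gives 60.

60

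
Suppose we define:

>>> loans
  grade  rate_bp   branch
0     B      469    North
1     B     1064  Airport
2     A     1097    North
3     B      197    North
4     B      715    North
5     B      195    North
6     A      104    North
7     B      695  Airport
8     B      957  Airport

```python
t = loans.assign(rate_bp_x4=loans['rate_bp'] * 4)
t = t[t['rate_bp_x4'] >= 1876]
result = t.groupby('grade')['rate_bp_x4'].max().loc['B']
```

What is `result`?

add column rate_bp_x4 = loans['rate_bp'] * 4:
  grade  rate_bp   branch  rate_bp_x4
0     B      469    North        1876
1     B     1064  Airport        4256
2     A     1097    North        4388
3     B      197    North         788
4     B      715    North        2860
5     B      195    North         780
6     A      104    North         416
7     B      695  Airport        2780
8     B      957  Airport        3828
filter rows where rate_bp_x4 >= 1876:
  grade  rate_bp   branch  rate_bp_x4
0     B      469    North        1876
1     B     1064  Airport        4256
2     A     1097    North        4388
4     B      715    North        2860
7     B      695  Airport        2780
8     B      957  Airport        3828
group by grade, max of rate_bp_x4:
grade
A    4388
B    4256
Name: rate_bp_x4, dtype: int64
value at index 'B' → 4256

4256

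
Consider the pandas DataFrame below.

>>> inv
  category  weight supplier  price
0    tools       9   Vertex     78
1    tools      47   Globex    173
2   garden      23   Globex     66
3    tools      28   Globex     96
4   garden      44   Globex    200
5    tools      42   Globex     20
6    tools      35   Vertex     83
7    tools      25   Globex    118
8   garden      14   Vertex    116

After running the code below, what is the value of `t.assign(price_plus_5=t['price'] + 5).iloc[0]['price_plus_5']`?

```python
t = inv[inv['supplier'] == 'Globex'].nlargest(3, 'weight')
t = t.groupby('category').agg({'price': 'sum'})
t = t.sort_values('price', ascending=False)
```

205

filter rows where supplier == 'Globex':
  category  weight supplier  price
1    tools      47   Globex    173
2   garden      23   Globex     66
3    tools      28   Globex     96
4   garden      44   Globex    200
5    tools      42   Globex     20
7    tools      25   Globex    118
take 3 rows with largest weight:
  category  weight supplier  price
1    tools      47   Globex    173
4   garden      44   Globex    200
5    tools      42   Globex     20
group by category, sum of price:
          price
category       
garden      200
tools       193
sort by price descending:
          price
category       
garden      200
tools       193
add column price_plus_5 = t['price'] + 5:
          price  price_plus_5
category                     
garden      200           205
tools       193           198
The value at position 0, column 'price_plus_5' is 205.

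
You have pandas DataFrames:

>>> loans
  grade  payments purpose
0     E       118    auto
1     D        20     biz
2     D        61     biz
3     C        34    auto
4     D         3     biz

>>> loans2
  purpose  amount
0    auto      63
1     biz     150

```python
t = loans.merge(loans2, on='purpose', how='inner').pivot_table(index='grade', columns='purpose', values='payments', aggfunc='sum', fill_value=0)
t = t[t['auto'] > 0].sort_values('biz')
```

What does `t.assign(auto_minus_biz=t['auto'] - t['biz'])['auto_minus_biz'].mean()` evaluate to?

76.0

merge on 'purpose' (how='inner') → 5 rows:
  grade  payments purpose  amount
0     E       118    auto      63
1     D        20     biz     150
2     D        61     biz     150
3     C        34    auto      63
4     D         3     biz     150
pivot: rows=grade, cols=purpose, sum(payments):
purpose  auto  biz
grade             
C          34    0
D           0   84
E         118    0
filter rows where auto > 0:
purpose  auto  biz
grade             
C          34    0
E         118    0
sort by biz:
purpose  auto  biz
grade             
C          34    0
E         118    0
add column auto_minus_biz = t['auto'] - t['biz']:
purpose  auto  biz  auto_minus_biz
grade                             
C          34    0              34
E         118    0             118
Finally, mean of column 'auto_minus_biz' = 76.0.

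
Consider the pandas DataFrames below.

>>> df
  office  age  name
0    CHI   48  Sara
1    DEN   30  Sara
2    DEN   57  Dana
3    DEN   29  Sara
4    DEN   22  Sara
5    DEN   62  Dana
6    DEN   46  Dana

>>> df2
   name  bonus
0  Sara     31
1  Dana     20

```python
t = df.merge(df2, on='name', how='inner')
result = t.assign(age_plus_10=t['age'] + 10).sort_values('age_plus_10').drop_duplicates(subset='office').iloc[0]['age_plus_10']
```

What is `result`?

merge on 'name' (how='inner') → 7 rows:
  office  age  name  bonus
0    CHI   48  Sara     31
1    DEN   30  Sara     31
2    DEN   57  Dana     20
3    DEN   29  Sara     31
4    DEN   22  Sara     31
5    DEN   62  Dana     20
6    DEN   46  Dana     20
add column age_plus_10 = t['age'] + 10:
  office  age  name  bonus  age_plus_10
0    CHI   48  Sara     31           58
1    DEN   30  Sara     31           40
2    DEN   57  Dana     20           67
3    DEN   29  Sara     31           39
4    DEN   22  Sara     31           32
5    DEN   62  Dana     20           72
6    DEN   46  Dana     20           56
sort by age_plus_10:
  office  age  name  bonus  age_plus_10
4    DEN   22  Sara     31           32
3    DEN   29  Sara     31           39
1    DEN   30  Sara     31           40
6    DEN   46  Dana     20           56
0    CHI   48  Sara     31           58
2    DEN   57  Dana     20           67
5    DEN   62  Dana     20           72
drop duplicate office (keep=first):
  office  age  name  bonus  age_plus_10
4    DEN   22  Sara     31           32
0    CHI   48  Sara     31           58
value at position 0, column 'age_plus_10' → 32

32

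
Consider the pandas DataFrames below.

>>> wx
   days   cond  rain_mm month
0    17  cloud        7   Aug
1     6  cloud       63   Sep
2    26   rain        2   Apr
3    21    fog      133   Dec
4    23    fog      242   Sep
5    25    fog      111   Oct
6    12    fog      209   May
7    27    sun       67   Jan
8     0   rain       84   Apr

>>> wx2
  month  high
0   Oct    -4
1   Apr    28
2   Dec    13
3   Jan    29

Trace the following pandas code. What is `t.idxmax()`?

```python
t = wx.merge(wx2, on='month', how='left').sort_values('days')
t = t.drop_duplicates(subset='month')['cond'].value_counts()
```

fog

merge on 'month' (how='left') → 9 rows:
   days   cond  rain_mm month  high
0    17  cloud        7   Aug   NaN
1     6  cloud       63   Sep   NaN
2    26   rain        2   Apr  28.0
3    21    fog      133   Dec  13.0
4    23    fog      242   Sep   NaN
5    25    fog      111   Oct  -4.0
6    12    fog      209   May   NaN
7    27    sun       67   Jan  29.0
8     0   rain       84   Apr  28.0
sort by days:
   days   cond  rain_mm month  high
8     0   rain       84   Apr  28.0
1     6  cloud       63   Sep   NaN
6    12    fog      209   May   NaN
0    17  cloud        7   Aug   NaN
3    21    fog      133   Dec  13.0
4    23    fog      242   Sep   NaN
5    25    fog      111   Oct  -4.0
2    26   rain        2   Apr  28.0
7    27    sun       67   Jan  29.0
drop duplicate month (keep=first):
   days   cond  rain_mm month  high
8     0   rain       84   Apr  28.0
1     6  cloud       63   Sep   NaN
6    12    fog      209   May   NaN
0    17  cloud        7   Aug   NaN
3    21    fog      133   Dec  13.0
5    25    fog      111   Oct  -4.0
7    27    sun       67   Jan  29.0
value_counts of cond:
cond
fog      3
cloud    2
rain     1
sun      1
Name: count, dtype: int64
The label with the largest value is fog.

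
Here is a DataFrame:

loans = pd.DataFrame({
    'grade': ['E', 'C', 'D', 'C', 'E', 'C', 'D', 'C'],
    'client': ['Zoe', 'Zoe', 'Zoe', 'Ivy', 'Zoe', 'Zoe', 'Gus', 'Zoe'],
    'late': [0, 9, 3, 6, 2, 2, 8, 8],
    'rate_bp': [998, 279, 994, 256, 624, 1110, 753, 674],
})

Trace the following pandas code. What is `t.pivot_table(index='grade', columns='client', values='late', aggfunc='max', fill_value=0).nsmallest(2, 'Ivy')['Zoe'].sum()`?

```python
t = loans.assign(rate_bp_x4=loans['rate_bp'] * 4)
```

add column rate_bp_x4 = loans['rate_bp'] * 4:
  grade client  late  rate_bp  rate_bp_x4
0     E    Zoe     0      998        3992
1     C    Zoe     9      279        1116
2     D    Zoe     3      994        3976
3     C    Ivy     6      256        1024
4     E    Zoe     2      624        2496
5     C    Zoe     2     1110        4440
6     D    Gus     8      753        3012
7     C    Zoe     8      674        2696
pivot: rows=grade, cols=client, max(late):
client  Gus  Ivy  Zoe
grade                
C         0    6    9
D         8    0    3
E         0    0    2
take 2 rows with smallest Ivy:
client  Gus  Ivy  Zoe
grade                
D         8    0    3
E         0    0    2
Reading off the sum of column 'Zoe', we get 5.

5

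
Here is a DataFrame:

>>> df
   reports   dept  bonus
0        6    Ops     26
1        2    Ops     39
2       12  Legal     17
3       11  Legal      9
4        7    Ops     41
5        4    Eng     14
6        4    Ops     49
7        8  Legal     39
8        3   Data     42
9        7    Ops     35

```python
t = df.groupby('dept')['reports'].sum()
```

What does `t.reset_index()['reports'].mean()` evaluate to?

16.0

group by dept, sum of reports:
dept
Data      3
Eng       4
Legal    31
Ops      26
Name: reports, dtype: int64
reset_index():
    dept  reports
0   Data        3
1    Eng        4
2  Legal       31
3    Ops       26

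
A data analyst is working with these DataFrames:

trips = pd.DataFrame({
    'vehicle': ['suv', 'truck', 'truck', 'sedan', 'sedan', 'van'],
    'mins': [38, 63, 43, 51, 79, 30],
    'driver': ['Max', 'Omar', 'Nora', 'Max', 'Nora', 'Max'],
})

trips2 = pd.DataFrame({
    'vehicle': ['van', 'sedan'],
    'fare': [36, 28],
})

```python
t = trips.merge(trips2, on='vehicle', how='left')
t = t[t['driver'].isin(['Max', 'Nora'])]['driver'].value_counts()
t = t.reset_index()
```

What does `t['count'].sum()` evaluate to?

5

merge on 'vehicle' (how='left') → 6 rows:
  vehicle  mins driver  fare
0     suv    38    Max   NaN
1   truck    63   Omar   NaN
2   truck    43   Nora   NaN
3   sedan    51    Max  28.0
4   sedan    79   Nora  28.0
5     van    30    Max  36.0
filter rows where driver in ['Max', 'Nora']:
  vehicle  mins driver  fare
0     suv    38    Max   NaN
2   truck    43   Nora   NaN
3   sedan    51    Max  28.0
4   sedan    79   Nora  28.0
5     van    30    Max  36.0
value_counts of driver:
driver
Max     3
Nora    2
Name: count, dtype: int64
reset_index():
  driver  count
0    Max      3
1   Nora      2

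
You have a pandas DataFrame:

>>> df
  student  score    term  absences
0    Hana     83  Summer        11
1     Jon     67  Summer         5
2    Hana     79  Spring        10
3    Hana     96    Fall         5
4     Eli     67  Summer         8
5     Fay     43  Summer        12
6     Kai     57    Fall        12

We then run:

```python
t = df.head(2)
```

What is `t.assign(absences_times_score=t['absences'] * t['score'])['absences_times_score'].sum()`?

take first 2 rows:
  student  score    term  absences
0    Hana     83  Summer        11
1     Jon     67  Summer         5
add column absences_times_score = t['absences'] * t['score']:
  student  score    term  absences  absences_times_score
0    Hana     83  Summer        11                   913
1     Jon     67  Summer         5                   335

1248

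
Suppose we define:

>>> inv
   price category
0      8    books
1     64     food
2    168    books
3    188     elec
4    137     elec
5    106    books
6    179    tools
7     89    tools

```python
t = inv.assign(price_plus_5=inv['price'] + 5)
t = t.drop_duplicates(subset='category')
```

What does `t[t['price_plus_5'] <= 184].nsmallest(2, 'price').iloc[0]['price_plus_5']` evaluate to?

add column price_plus_5 = inv['price'] + 5:
   price category  price_plus_5
0      8    books            13
1     64     food            69
2    168    books           173
3    188     elec           193
4    137     elec           142
5    106    books           111
6    179    tools           184
7     89    tools            94
drop duplicate category (keep=first):
   price category  price_plus_5
0      8    books            13
1     64     food            69
3    188     elec           193
6    179    tools           184
filter rows where price_plus_5 <= 184:
   price category  price_plus_5
0      8    books            13
1     64     food            69
6    179    tools           184
take 2 rows with smallest price:
   price category  price_plus_5
0      8    books            13
1     64     food            69

13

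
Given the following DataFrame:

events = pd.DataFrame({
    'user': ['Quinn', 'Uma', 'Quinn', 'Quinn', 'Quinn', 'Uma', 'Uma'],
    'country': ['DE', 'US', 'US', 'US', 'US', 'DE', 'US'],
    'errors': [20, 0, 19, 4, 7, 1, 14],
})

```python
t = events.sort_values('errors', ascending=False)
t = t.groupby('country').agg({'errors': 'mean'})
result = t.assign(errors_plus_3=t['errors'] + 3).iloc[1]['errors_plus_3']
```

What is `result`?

sort by errors descending:
    user country  errors
0  Quinn      DE      20
2  Quinn      US      19
6    Uma      US      14
4  Quinn      US       7
3  Quinn      US       4
5    Uma      DE       1
1    Uma      US       0
group by country, mean of errors:
         errors
country        
DE         10.5
US          8.8
add column errors_plus_3 = t['errors'] + 3:
         errors  errors_plus_3
country                       
DE         10.5           13.5
US          8.8           11.8
The value at position 1, column 'errors_plus_3' is 11.8.

11.8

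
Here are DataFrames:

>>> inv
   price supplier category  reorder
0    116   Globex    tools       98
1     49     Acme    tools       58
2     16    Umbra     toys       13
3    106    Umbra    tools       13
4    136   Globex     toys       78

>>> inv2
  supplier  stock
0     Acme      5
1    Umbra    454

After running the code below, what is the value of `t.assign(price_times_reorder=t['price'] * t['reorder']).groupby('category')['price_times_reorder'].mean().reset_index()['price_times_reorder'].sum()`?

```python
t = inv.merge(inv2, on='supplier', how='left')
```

merge on 'supplier' (how='left') → 5 rows:
   price supplier category  reorder  stock
0    116   Globex    tools       98    NaN
1     49     Acme    tools       58    5.0
2     16    Umbra     toys       13  454.0
3    106    Umbra    tools       13  454.0
4    136   Globex     toys       78    NaN
add column price_times_reorder = t['price'] * t['reorder']:
   price supplier category  reorder  stock  price_times_reorder
0    116   Globex    tools       98    NaN                11368
1     49     Acme    tools       58    5.0                 2842
2     16    Umbra     toys       13  454.0                  208
3    106    Umbra    tools       13  454.0                 1378
4    136   Globex     toys       78    NaN                10608
group by category, mean of price_times_reorder:
category
tools    5196.0
toys     5408.0
Name: price_times_reorder, dtype: float64
reset_index():
  category  price_times_reorder
0    tools               5196.0
1     toys               5408.0
The sum of column 'price_times_reorder' is 10604.0.

10604.0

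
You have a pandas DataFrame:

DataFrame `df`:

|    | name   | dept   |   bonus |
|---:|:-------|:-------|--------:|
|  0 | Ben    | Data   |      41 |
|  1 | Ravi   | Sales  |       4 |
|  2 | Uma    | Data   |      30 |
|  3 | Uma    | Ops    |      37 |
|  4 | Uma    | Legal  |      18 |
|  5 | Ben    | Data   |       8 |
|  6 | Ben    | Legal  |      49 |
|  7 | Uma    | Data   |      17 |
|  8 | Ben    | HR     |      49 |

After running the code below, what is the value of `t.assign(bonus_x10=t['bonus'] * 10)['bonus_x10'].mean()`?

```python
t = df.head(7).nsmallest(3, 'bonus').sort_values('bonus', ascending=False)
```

100.0

take first 7 rows:
   name   dept  bonus
0   Ben   Data     41
1  Ravi  Sales      4
2   Uma   Data     30
3   Uma    Ops     37
4   Uma  Legal     18
5   Ben   Data      8
6   Ben  Legal     49
take 3 rows with smallest bonus:
   name   dept  bonus
1  Ravi  Sales      4
5   Ben   Data      8
4   Uma  Legal     18
sort by bonus descending:
   name   dept  bonus
4   Uma  Legal     18
5   Ben   Data      8
1  Ravi  Sales      4
add column bonus_x10 = t['bonus'] * 10:
   name   dept  bonus  bonus_x10
4   Uma  Legal     18        180
5   Ben   Data      8         80
1  Ravi  Sales      4         40
So mean() = 100.0.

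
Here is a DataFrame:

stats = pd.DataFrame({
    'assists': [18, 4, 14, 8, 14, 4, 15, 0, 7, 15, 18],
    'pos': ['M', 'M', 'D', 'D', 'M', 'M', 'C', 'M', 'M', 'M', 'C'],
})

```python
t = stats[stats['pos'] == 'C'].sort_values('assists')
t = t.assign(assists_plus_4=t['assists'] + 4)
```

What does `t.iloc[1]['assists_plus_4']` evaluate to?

filter rows where pos == 'C':
    assists pos
6        15   C
10       18   C
sort by assists:
    assists pos
6        15   C
10       18   C
add column assists_plus_4 = t['assists'] + 4:
    assists pos  assists_plus_4
6        15   C              19
10       18   C              22
Then the value at position 1, column 'assists_plus_4': 22

22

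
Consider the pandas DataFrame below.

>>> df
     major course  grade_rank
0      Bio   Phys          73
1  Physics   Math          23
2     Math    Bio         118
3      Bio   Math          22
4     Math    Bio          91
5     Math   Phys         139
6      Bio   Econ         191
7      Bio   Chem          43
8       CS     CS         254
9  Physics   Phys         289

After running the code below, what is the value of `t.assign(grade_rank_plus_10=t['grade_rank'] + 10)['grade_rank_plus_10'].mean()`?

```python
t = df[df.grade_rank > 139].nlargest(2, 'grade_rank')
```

filter rows where grade_rank > 139:
     major course  grade_rank
6      Bio   Econ         191
8       CS     CS         254
9  Physics   Phys         289
take 2 rows with largest grade_rank:
     major course  grade_rank
9  Physics   Phys         289
8       CS     CS         254
add column grade_rank_plus_10 = t['grade_rank'] + 10:
     major course  grade_rank  grade_rank_plus_10
9  Physics   Phys         289                 299
8       CS     CS         254                 264
So mean() = 281.5.

281.5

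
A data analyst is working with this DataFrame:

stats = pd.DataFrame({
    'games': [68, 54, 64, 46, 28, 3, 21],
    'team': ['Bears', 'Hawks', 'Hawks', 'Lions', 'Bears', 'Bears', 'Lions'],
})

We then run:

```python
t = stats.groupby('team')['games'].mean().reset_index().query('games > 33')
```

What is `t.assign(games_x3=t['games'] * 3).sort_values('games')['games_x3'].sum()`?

group by team, mean of games:
team
Bears    33.0
Hawks    59.0
Lions    33.5
Name: games, dtype: float64
reset_index():
    team  games
0  Bears   33.0
1  Hawks   59.0
2  Lions   33.5
filter rows where games > 33:
    team  games
1  Hawks   59.0
2  Lions   33.5
add column games_x3 = t['games'] * 3:
    team  games  games_x3
1  Hawks   59.0     177.0
2  Lions   33.5     100.5
sort by games:
    team  games  games_x3
2  Lions   33.5     100.5
1  Hawks   59.0     177.0
sum of column 'games_x3' → 277.5

277.5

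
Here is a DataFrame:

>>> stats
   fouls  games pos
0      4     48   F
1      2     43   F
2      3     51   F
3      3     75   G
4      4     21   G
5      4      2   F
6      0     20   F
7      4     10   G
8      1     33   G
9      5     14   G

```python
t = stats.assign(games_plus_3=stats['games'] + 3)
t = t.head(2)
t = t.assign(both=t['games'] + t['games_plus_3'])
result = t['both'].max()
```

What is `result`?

add column games_plus_3 = stats['games'] + 3:
   fouls  games pos  games_plus_3
0      4     48   F            51
1      2     43   F            46
2      3     51   F            54
3      3     75   G            78
4      4     21   G            24
5      4      2   F             5
6      0     20   F            23
7      4     10   G            13
8      1     33   G            36
9      5     14   G            17
take first 2 rows:
   fouls  games pos  games_plus_3
0      4     48   F            51
1      2     43   F            46
add column both = t['games'] + t['games_plus_3']:
   fouls  games pos  games_plus_3  both
0      4     48   F            51    99
1      2     43   F            46    89

99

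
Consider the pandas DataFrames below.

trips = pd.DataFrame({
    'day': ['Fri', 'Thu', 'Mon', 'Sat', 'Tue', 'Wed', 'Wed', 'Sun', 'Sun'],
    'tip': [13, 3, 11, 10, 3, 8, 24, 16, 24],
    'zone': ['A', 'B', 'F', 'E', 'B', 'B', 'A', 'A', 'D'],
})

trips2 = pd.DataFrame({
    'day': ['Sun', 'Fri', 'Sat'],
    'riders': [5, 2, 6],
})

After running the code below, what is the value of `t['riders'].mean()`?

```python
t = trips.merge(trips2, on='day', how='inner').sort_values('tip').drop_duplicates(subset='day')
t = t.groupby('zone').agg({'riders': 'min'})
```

4.0

merge on 'day' (how='inner') → 4 rows:
   day  tip zone  riders
0  Fri   13    A       2
1  Sat   10    E       6
2  Sun   16    A       5
3  Sun   24    D       5
sort by tip:
   day  tip zone  riders
1  Sat   10    E       6
0  Fri   13    A       2
2  Sun   16    A       5
3  Sun   24    D       5
drop duplicate day (keep=first):
   day  tip zone  riders
1  Sat   10    E       6
0  Fri   13    A       2
2  Sun   16    A       5
group by zone, min of riders:
      riders
zone        
A          2
E          6
The mean of column 'riders' is 4.0.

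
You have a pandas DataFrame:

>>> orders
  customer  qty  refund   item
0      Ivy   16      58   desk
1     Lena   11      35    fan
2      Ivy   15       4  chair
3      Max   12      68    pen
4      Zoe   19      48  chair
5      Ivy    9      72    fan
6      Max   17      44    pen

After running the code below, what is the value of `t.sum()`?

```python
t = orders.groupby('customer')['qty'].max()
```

63

group by customer, max of qty:
customer
Ivy     16
Lena    11
Max     17
Zoe     19
Name: qty, dtype: int64
Hence 63.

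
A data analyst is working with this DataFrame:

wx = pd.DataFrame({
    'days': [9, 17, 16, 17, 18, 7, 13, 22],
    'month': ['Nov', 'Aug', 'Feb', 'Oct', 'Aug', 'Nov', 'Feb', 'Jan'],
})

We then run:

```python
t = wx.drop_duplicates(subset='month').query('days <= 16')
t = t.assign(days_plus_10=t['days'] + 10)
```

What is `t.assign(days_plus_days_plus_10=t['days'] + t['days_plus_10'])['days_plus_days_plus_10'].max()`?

drop duplicate month (keep=first):
   days month
0     9   Nov
1    17   Aug
2    16   Feb
3    17   Oct
7    22   Jan
filter rows where days <= 16:
   days month
0     9   Nov
2    16   Feb
add column days_plus_10 = t['days'] + 10:
   days month  days_plus_10
0     9   Nov            19
2    16   Feb            26
add column days_plus_days_plus_10 = t['days'] + t['days_plus_10']:
   days month  days_plus_10  days_plus_days_plus_10
0     9   Nov            19                      28
2    16   Feb            26                      42

42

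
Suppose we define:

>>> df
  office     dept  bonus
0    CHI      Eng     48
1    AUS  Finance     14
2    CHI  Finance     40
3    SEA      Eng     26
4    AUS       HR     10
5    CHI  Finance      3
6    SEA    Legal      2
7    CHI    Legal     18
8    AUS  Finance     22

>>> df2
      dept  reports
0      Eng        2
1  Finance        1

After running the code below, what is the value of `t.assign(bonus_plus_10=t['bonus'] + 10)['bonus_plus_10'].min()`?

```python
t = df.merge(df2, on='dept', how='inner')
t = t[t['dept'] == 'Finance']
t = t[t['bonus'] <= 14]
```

merge on 'dept' (how='inner') → 6 rows:
  office     dept  bonus  reports
0    CHI      Eng     48        2
1    AUS  Finance     14        1
2    CHI  Finance     40        1
3    SEA      Eng     26        2
4    CHI  Finance      3        1
5    AUS  Finance     22        1
filter rows where dept == 'Finance':
  office     dept  bonus  reports
1    AUS  Finance     14        1
2    CHI  Finance     40        1
4    CHI  Finance      3        1
5    AUS  Finance     22        1
filter rows where bonus <= 14:
  office     dept  bonus  reports
1    AUS  Finance     14        1
4    CHI  Finance      3        1
add column bonus_plus_10 = t['bonus'] + 10:
  office     dept  bonus  reports  bonus_plus_10
1    AUS  Finance     14        1             24
4    CHI  Finance      3        1             13
Hence 13.

13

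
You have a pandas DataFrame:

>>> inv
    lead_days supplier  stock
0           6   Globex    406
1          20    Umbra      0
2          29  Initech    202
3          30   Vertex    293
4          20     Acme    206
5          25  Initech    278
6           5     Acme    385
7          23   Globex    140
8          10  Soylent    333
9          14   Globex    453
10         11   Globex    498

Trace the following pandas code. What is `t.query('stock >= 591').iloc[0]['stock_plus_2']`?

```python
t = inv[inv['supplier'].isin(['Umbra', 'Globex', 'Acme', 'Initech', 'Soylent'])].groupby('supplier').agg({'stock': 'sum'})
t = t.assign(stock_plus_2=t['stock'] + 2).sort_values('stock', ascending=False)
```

filter rows where supplier in ['Umbra', 'Globex', 'Acme', 'Initech', 'Soylent']:
    lead_days supplier  stock
0           6   Globex    406
1          20    Umbra      0
2          29  Initech    202
4          20     Acme    206
5          25  Initech    278
6           5     Acme    385
7          23   Globex    140
8          10  Soylent    333
9          14   Globex    453
10         11   Globex    498
group by supplier, sum of stock:
          stock
supplier       
Acme        591
Globex     1497
Initech     480
Soylent     333
Umbra         0
add column stock_plus_2 = t['stock'] + 2:
          stock  stock_plus_2
supplier                     
Acme        591           593
Globex     1497          1499
Initech     480           482
Soylent     333           335
Umbra         0             2
sort by stock descending:
          stock  stock_plus_2
supplier                     
Globex     1497          1499
Acme        591           593
Initech     480           482
Soylent     333           335
Umbra         0             2
filter rows where stock >= 591:
          stock  stock_plus_2
supplier                     
Globex     1497          1499
Acme        591           593
The value at position 0, column 'stock_plus_2' is 1499.

1499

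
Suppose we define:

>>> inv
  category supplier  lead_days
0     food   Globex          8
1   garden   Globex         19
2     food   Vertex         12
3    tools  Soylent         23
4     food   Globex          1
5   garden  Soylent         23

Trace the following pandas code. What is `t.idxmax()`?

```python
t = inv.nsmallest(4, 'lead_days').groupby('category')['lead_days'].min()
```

take 4 rows with smallest lead_days:
  category supplier  lead_days
4     food   Globex          1
0     food   Globex          8
2     food   Vertex         12
1   garden   Globex         19
group by category, min of lead_days:
category
food       1
garden    19
Name: lead_days, dtype: int64
Reading off the label with the largest value, we get garden.

garden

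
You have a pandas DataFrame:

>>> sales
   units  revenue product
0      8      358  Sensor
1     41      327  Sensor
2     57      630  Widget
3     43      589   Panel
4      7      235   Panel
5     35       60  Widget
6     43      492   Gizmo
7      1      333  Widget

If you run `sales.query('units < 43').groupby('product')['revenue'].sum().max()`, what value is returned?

filter rows where units < 43:
   units  revenue product
0      8      358  Sensor
1     41      327  Sensor
4      7      235   Panel
5     35       60  Widget
7      1      333  Widget
group by product, sum of revenue:
product
Panel     235
Sensor    685
Widget    393
Name: revenue, dtype: int64
The max of the resulting series is 685.

685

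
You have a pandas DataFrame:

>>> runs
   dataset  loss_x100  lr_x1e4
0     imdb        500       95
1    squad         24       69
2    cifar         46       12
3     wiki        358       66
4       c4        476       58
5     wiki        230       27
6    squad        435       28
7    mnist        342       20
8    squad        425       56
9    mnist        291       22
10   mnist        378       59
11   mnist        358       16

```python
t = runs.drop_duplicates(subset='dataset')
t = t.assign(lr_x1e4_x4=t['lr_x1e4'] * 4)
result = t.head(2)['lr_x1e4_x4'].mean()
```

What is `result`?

328.0

drop duplicate dataset (keep=first):
  dataset  loss_x100  lr_x1e4
0    imdb        500       95
1   squad         24       69
2   cifar         46       12
3    wiki        358       66
4      c4        476       58
7   mnist        342       20
add column lr_x1e4_x4 = t['lr_x1e4'] * 4:
  dataset  loss_x100  lr_x1e4  lr_x1e4_x4
0    imdb        500       95         380
1   squad         24       69         276
2   cifar         46       12          48
3    wiki        358       66         264
4      c4        476       58         232
7   mnist        342       20          80
take first 2 rows:
  dataset  loss_x100  lr_x1e4  lr_x1e4_x4
0    imdb        500       95         380
1   squad         24       69         276
The mean of column 'lr_x1e4_x4' is 328.0.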